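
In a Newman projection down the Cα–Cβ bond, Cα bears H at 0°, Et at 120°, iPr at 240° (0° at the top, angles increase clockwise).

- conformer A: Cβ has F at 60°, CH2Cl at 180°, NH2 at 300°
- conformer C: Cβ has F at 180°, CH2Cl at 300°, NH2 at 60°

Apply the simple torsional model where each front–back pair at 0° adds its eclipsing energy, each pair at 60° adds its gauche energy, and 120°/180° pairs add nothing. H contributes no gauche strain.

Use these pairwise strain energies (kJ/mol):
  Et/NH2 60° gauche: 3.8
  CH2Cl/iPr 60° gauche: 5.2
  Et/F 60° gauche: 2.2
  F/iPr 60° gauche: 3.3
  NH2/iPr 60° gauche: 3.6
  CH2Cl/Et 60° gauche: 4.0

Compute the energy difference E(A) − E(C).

+0.5 kJ/mol

A is staggered. Et at 120° is gauche with F at 60° (2.2); Et at 120° is gauche with CH2Cl at 180° (4.0); iPr at 240° is gauche with CH2Cl at 180° (5.2); iPr at 240° is gauche with NH2 at 300° (3.6). Total 15.0 kJ/mol.
C is staggered. Et at 120° is gauche with F at 180° (2.2); Et at 120° is gauche with NH2 at 60° (3.8); iPr at 240° is gauche with F at 180° (3.3); iPr at 240° is gauche with CH2Cl at 300° (5.2). Total 14.5 kJ/mol.
E(A) − E(C) = 15.0 − 14.5 = +0.5 kJ/mol.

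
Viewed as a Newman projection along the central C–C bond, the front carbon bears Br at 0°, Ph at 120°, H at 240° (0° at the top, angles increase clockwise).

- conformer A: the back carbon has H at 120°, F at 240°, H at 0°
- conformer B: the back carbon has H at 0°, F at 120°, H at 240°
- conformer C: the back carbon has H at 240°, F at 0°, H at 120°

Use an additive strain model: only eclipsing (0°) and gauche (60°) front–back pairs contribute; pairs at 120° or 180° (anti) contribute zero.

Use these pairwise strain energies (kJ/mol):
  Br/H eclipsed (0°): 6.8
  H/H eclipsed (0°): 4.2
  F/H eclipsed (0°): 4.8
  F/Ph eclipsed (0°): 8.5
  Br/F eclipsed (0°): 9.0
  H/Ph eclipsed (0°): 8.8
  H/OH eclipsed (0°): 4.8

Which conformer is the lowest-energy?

B

A (eclipsed): Br–H eclipsed, Ph–H eclipsed, H–F eclipsed; 6.8 + 8.8 + 4.8 = 20.4 kJ/mol.
B (eclipsed): Br–H eclipsed, Ph–F eclipsed, H–H eclipsed; 6.8 + 8.5 + 4.2 = 19.5 kJ/mol.
C (eclipsed): Br–F eclipsed, Ph–H eclipsed, H–H eclipsed; 9.0 + 8.8 + 4.2 = 22.0 kJ/mol.
B has the lowest total (19.5 kJ/mol).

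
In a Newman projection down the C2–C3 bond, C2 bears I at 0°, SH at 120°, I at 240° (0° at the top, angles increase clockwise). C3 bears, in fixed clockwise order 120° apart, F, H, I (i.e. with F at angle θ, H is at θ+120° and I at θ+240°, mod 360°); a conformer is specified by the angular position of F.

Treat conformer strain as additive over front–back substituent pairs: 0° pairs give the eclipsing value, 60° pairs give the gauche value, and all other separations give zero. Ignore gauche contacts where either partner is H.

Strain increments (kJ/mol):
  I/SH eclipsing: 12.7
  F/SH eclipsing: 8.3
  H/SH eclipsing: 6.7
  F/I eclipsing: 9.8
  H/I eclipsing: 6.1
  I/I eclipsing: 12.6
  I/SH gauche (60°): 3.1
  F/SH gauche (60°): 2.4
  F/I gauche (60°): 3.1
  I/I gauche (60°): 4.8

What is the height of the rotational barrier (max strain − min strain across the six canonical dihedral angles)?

15.7 kJ/mol

F at 0° is eclipsed. I at 0° is eclipsed with F at 0° (9.8); SH at 120° is eclipsed with H at 120° (6.7); I at 240° is eclipsed with I at 240° (12.6). Total 29.1 kJ/mol.
F at 60° is staggered. I at 0° is gauche with F at 60° (3.1); I at 0° is gauche with I at 300° (4.8); SH at 120° is gauche with F at 60° (2.4); I at 240° is gauche with I at 300° (4.8). Total 15.1 kJ/mol.
F at 120° is eclipsed. I at 0° is eclipsed with I at 0° (12.6); SH at 120° is eclipsed with F at 120° (8.3); I at 240° is eclipsed with H at 240° (6.1). Total 27.0 kJ/mol.
F at 180° is staggered. I at 0° is gauche with I at 60° (4.8); SH at 120° is gauche with F at 180° (2.4); SH at 120° is gauche with I at 60° (3.1); I at 240° is gauche with F at 180° (3.1). Total 13.4 kJ/mol.
F at 240° is eclipsed. I at 0° is eclipsed with H at 0° (6.1); SH at 120° is eclipsed with I at 120° (12.7); I at 240° is eclipsed with F at 240° (9.8). Total 28.6 kJ/mol.
F at 300° is staggered. I at 0° is gauche with F at 300° (3.1); SH at 120° is gauche with I at 180° (3.1); I at 240° is gauche with F at 300° (3.1); I at 240° is gauche with I at 180° (4.8). Total 14.1 kJ/mol.
Max at 0° (29.1 kJ/mol), min at 180° (13.4 kJ/mol); barrier = 15.7 kJ/mol.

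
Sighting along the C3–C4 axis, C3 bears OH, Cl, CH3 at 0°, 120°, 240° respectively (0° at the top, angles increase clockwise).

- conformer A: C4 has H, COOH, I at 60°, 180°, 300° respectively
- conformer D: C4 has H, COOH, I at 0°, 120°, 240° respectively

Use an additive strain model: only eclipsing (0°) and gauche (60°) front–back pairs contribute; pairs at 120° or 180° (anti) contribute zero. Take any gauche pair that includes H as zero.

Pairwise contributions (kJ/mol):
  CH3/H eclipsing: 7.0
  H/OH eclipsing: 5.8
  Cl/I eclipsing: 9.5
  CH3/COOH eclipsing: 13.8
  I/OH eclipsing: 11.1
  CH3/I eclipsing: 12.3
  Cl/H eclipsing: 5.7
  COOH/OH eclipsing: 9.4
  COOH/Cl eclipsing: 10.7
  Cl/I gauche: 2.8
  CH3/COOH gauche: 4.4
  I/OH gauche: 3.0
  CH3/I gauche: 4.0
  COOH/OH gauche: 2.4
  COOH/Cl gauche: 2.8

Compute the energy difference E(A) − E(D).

A (staggered): OH–I gauche, Cl–COOH gauche, CH3–COOH gauche, CH3–I gauche; 3.0 + 2.8 + 4.4 + 4.0 = 14.2 kJ/mol.
D (eclipsed): OH–H eclipsed, Cl–COOH eclipsed, CH3–I eclipsed; 5.8 + 10.7 + 12.3 = 28.8 kJ/mol.
E(A) − E(D) = 14.2 − 28.8 = -14.6 kJ/mol.

-14.6 kJ/mol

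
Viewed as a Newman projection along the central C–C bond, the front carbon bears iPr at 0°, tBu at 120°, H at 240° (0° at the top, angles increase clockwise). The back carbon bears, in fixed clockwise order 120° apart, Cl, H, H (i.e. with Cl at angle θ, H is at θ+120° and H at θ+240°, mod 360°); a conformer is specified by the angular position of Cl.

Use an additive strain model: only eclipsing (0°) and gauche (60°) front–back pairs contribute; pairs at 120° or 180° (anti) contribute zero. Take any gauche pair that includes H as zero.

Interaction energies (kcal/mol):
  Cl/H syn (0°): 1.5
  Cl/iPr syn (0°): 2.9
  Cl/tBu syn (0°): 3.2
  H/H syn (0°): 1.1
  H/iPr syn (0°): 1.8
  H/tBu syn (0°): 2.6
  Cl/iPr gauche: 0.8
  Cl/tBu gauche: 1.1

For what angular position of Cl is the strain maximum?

Cl at 0° is eclipsed. iPr at 0° is eclipsed with Cl at 0° (2.9); tBu at 120° is eclipsed with H at 120° (2.6); H at 240° is eclipsed with H at 240° (1.1). Total 6.6 kcal/mol.
Cl at 60° is staggered. iPr at 0° is gauche with Cl at 60° (0.8); tBu at 120° is gauche with Cl at 60° (1.1). Total 1.9 kcal/mol.
Cl at 120° is eclipsed. iPr at 0° is eclipsed with H at 0° (1.8); tBu at 120° is eclipsed with Cl at 120° (3.2); H at 240° is eclipsed with H at 240° (1.1). Total 6.1 kcal/mol.
Cl at 180° is staggered. tBu at 120° is gauche with Cl at 180° (1.1). Total 1.1 kcal/mol.
Cl at 240° is eclipsed. iPr at 0° is eclipsed with H at 0° (1.8); tBu at 120° is eclipsed with H at 120° (2.6); H at 240° is eclipsed with Cl at 240° (1.5). Total 5.9 kcal/mol.
Cl at 300° is staggered. iPr at 0° is gauche with Cl at 300° (0.8). Total 0.8 kcal/mol.
The maximum (6.6 kcal/mol) occurs with Cl at 0°.

0°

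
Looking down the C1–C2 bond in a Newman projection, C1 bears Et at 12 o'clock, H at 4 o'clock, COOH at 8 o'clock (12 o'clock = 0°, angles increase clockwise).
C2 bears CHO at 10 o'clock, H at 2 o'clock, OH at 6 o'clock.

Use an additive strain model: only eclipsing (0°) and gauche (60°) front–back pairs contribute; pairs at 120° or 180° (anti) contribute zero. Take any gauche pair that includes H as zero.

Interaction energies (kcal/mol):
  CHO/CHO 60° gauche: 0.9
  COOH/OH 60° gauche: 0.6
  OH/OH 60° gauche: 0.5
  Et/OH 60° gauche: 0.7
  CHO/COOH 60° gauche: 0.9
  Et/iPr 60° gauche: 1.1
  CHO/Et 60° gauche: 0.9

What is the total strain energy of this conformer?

This conformer is staggered. Et at 0° is gauche with CHO at 300° (0.9); COOH at 240° is gauche with CHO at 300° (0.9); COOH at 240° is gauche with OH at 180° (0.6). Total 2.4 kcal/mol.

2.4 kcal/mol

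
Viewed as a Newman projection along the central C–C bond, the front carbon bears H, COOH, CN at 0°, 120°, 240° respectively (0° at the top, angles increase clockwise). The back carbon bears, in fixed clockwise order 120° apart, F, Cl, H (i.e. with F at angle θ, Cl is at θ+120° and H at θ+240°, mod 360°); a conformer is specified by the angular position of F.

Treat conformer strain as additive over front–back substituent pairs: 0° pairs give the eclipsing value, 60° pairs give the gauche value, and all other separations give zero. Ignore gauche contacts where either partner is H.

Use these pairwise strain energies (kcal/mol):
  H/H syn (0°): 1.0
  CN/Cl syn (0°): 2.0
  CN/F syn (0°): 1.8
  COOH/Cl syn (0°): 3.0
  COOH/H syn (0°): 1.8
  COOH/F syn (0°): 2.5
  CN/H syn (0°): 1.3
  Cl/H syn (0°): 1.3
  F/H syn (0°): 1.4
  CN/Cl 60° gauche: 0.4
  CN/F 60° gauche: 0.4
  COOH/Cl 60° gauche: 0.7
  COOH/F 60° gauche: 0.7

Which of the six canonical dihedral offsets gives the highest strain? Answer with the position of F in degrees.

F at 0° is eclipsed. H at 0° is eclipsed with F at 0° (1.4); COOH at 120° is eclipsed with Cl at 120° (3.0); CN at 240° is eclipsed with H at 240° (1.3). Total 5.7 kcal/mol.
F at 60° is staggered. COOH at 120° is gauche with F at 60° (0.7); COOH at 120° is gauche with Cl at 180° (0.7); CN at 240° is gauche with Cl at 180° (0.4). Total 1.8 kcal/mol.
F at 120° is eclipsed. H at 0° is eclipsed with H at 0° (1.0); COOH at 120° is eclipsed with F at 120° (2.5); CN at 240° is eclipsed with Cl at 240° (2.0). Total 5.5 kcal/mol.
F at 180° is staggered. COOH at 120° is gauche with F at 180° (0.7); CN at 240° is gauche with F at 180° (0.4); CN at 240° is gauche with Cl at 300° (0.4). Total 1.5 kcal/mol.
F at 240° is eclipsed. H at 0° is eclipsed with Cl at 0° (1.3); COOH at 120° is eclipsed with H at 120° (1.8); CN at 240° is eclipsed with F at 240° (1.8). Total 4.9 kcal/mol.
F at 300° is staggered. COOH at 120° is gauche with Cl at 60° (0.7); CN at 240° is gauche with F at 300° (0.4). Total 1.1 kcal/mol.
The maximum (5.7 kcal/mol) occurs with F at 0°.

0°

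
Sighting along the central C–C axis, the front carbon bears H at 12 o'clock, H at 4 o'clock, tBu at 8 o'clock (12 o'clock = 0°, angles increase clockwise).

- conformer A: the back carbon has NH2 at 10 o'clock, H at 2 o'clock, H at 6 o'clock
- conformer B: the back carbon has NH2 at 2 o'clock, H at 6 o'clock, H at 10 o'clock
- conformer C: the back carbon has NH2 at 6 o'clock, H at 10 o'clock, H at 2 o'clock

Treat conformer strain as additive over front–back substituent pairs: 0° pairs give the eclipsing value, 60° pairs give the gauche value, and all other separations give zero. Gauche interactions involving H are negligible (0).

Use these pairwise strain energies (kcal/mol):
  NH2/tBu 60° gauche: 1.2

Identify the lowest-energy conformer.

A (staggered): tBu–NH2 gauche; 1.2 = 1.2 kcal/mol.
B (staggered): no non-H gauche contacts → 0.0 kcal/mol.
C (staggered): tBu–NH2 gauche; 1.2 = 1.2 kcal/mol.
B has the lowest total (0.0 kcal/mol).

B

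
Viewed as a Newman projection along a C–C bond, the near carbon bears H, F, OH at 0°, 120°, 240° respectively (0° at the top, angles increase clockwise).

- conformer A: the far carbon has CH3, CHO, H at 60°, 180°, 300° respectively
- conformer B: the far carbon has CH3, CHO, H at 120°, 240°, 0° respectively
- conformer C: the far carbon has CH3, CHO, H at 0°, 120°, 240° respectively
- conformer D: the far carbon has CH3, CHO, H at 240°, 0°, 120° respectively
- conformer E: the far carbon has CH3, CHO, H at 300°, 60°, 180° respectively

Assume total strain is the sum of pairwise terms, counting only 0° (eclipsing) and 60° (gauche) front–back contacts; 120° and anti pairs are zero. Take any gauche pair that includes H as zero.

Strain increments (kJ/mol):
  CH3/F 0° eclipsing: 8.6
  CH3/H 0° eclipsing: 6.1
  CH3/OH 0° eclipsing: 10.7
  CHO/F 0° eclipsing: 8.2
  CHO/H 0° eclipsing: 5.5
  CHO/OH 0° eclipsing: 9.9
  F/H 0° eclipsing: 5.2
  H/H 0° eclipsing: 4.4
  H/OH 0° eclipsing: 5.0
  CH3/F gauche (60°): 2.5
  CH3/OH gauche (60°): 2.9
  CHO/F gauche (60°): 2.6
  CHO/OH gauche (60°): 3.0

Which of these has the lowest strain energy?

E

A is staggered. F at 120° is gauche with CH3 at 60° (2.5); F at 120° is gauche with CHO at 180° (2.6); OH at 240° is gauche with CHO at 180° (3.0). Total 8.1 kJ/mol.
B is eclipsed. H at 0° is eclipsed with H at 0° (4.4); F at 120° is eclipsed with CH3 at 120° (8.6); OH at 240° is eclipsed with CHO at 240° (9.9). Total 22.9 kJ/mol.
C is eclipsed. H at 0° is eclipsed with CH3 at 0° (6.1); F at 120° is eclipsed with CHO at 120° (8.2); OH at 240° is eclipsed with H at 240° (5.0). Total 19.3 kJ/mol.
D is eclipsed. H at 0° is eclipsed with CHO at 0° (5.5); F at 120° is eclipsed with H at 120° (5.2); OH at 240° is eclipsed with CH3 at 240° (10.7). Total 21.4 kJ/mol.
E is staggered. F at 120° is gauche with CHO at 60° (2.6); OH at 240° is gauche with CH3 at 300° (2.9). Total 5.5 kJ/mol.
E has the lowest total (5.5 kJ/mol).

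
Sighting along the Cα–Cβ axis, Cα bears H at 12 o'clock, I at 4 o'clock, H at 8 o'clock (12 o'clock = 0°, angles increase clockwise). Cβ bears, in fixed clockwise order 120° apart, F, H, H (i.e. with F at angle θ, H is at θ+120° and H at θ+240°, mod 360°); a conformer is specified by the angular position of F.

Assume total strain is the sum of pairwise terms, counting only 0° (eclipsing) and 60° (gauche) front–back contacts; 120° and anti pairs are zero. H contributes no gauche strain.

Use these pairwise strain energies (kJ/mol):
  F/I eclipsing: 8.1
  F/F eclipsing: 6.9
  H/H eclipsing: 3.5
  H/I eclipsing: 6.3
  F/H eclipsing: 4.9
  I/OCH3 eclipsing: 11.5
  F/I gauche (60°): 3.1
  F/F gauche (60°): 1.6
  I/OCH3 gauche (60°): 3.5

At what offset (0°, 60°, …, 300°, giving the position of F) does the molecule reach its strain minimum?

F at 0° is eclipsed. H at 0° is eclipsed with F at 0° (4.9); I at 120° is eclipsed with H at 120° (6.3); H at 240° is eclipsed with H at 240° (3.5). Total 14.7 kJ/mol.
F at 60° is staggered. I at 120° is gauche with F at 60° (3.1). Total 3.1 kJ/mol.
F at 120° is eclipsed. H at 0° is eclipsed with H at 0° (3.5); I at 120° is eclipsed with F at 120° (8.1); H at 240° is eclipsed with H at 240° (3.5). Total 15.1 kJ/mol.
F at 180° is staggered. I at 120° is gauche with F at 180° (3.1). Total 3.1 kJ/mol.
F at 240° is eclipsed. H at 0° is eclipsed with H at 0° (3.5); I at 120° is eclipsed with H at 120° (6.3); H at 240° is eclipsed with F at 240° (4.9). Total 14.7 kJ/mol.
F at 300° (staggered): no non-H gauche contacts → 0.0 kJ/mol.
The minimum (0.0 kJ/mol) occurs with F at 300°.

300°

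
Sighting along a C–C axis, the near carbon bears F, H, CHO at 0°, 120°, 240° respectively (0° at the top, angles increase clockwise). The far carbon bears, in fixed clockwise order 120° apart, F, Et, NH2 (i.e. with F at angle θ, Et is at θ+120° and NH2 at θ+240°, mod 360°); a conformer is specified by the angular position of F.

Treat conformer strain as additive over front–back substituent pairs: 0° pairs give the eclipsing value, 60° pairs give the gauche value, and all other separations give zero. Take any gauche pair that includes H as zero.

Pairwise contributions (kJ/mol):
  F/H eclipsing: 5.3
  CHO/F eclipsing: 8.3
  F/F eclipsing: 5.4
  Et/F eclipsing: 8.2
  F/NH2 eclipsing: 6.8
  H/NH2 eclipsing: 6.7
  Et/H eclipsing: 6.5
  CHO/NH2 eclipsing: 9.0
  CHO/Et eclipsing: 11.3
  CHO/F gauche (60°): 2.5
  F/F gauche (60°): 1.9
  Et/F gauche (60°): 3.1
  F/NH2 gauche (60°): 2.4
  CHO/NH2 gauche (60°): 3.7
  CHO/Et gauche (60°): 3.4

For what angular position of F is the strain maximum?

F at 0° (eclipsed): F–F eclipsed, H–Et eclipsed, CHO–NH2 eclipsed; 5.4 + 6.5 + 9.0 = 20.9 kJ/mol.
F at 60° (staggered): F–F gauche, F–NH2 gauche, CHO–Et gauche, CHO–NH2 gauche; 1.9 + 2.4 + 3.4 + 3.7 = 11.4 kJ/mol.
F at 120° (eclipsed): F–NH2 eclipsed, H–F eclipsed, CHO–Et eclipsed; 6.8 + 5.3 + 11.3 = 23.4 kJ/mol.
F at 180° (staggered): F–Et gauche, F–NH2 gauche, CHO–F gauche, CHO–Et gauche; 3.1 + 2.4 + 2.5 + 3.4 = 11.4 kJ/mol.
F at 240° (eclipsed): F–Et eclipsed, H–NH2 eclipsed, CHO–F eclipsed; 8.2 + 6.7 + 8.3 = 23.2 kJ/mol.
F at 300° (staggered): F–F gauche, F–Et gauche, CHO–F gauche, CHO–NH2 gauche; 1.9 + 3.1 + 2.5 + 3.7 = 11.2 kJ/mol.
The maximum (23.4 kJ/mol) occurs with F at 120°.

120°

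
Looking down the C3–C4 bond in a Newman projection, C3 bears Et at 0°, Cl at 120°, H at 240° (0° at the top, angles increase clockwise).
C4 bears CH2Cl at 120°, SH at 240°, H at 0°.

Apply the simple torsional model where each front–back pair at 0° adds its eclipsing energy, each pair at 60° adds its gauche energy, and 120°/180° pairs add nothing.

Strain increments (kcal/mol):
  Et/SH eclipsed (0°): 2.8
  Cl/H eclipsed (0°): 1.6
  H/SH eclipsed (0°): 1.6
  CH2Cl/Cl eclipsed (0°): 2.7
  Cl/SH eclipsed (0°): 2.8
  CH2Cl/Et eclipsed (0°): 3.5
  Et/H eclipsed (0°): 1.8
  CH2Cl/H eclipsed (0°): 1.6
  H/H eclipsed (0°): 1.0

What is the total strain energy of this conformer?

This conformer (eclipsed): Et(0°)/H(0°) eclipsed 1.8; Cl(120°)/CH2Cl(120°) eclipsed 2.7; H(240°)/SH(240°) eclipsed 1.6 → 6.1 kcal/mol.

6.1 kcal/mol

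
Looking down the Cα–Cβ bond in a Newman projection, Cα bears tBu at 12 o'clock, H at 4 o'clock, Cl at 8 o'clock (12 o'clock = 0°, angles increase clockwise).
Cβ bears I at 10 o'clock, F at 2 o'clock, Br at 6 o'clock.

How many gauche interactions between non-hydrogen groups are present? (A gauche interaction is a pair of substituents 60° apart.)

Non-H gauche pairs: tBu(0°)/I(300°); tBu(0°)/F(60°); Cl(240°)/I(300°); Cl(240°)/Br(180°) — 4 interactions.

4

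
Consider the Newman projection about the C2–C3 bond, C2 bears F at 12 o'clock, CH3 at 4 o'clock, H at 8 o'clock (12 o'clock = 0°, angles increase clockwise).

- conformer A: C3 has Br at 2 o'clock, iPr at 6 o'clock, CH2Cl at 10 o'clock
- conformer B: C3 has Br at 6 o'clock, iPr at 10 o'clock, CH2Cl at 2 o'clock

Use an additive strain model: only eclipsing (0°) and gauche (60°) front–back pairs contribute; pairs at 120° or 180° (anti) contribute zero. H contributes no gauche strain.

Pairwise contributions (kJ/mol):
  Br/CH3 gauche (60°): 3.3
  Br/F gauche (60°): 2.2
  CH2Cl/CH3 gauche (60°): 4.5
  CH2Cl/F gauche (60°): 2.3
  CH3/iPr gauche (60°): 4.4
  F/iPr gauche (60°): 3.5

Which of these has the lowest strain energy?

A

A (staggered): F–Br gauche, F–CH2Cl gauche, CH3–Br gauche, CH3–iPr gauche; 2.2 + 2.3 + 3.3 + 4.4 = 12.2 kJ/mol.
B (staggered): F–iPr gauche, F–CH2Cl gauche, CH3–Br gauche, CH3–CH2Cl gauche; 3.5 + 2.3 + 3.3 + 4.5 = 13.6 kJ/mol.
A has the lowest total (12.2 kJ/mol).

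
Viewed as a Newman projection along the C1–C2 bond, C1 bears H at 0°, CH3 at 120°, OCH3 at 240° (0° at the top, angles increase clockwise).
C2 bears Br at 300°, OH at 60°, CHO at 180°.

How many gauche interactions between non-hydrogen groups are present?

Non-H gauche pairs: CH3(120°)/OH(60°); CH3(120°)/CHO(180°); OCH3(240°)/Br(300°); OCH3(240°)/CHO(180°) — 4 interactions.

4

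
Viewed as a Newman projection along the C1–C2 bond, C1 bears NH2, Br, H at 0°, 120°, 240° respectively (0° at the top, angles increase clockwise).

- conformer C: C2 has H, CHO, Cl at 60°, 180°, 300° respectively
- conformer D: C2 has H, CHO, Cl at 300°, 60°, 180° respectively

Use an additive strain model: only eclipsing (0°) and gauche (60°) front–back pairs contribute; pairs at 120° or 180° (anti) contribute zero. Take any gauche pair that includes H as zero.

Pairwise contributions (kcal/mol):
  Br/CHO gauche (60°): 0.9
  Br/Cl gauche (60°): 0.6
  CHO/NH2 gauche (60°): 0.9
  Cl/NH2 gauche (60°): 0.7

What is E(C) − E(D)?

-0.8 kcal/mol

C is staggered. NH2 at 0° is gauche with Cl at 300° (0.7); Br at 120° is gauche with CHO at 180° (0.9). Total 1.6 kcal/mol.
D is staggered. NH2 at 0° is gauche with CHO at 60° (0.9); Br at 120° is gauche with CHO at 60° (0.9); Br at 120° is gauche with Cl at 180° (0.6). Total 2.4 kcal/mol.
E(C) − E(D) = 1.6 − 2.4 = -0.8 kcal/mol.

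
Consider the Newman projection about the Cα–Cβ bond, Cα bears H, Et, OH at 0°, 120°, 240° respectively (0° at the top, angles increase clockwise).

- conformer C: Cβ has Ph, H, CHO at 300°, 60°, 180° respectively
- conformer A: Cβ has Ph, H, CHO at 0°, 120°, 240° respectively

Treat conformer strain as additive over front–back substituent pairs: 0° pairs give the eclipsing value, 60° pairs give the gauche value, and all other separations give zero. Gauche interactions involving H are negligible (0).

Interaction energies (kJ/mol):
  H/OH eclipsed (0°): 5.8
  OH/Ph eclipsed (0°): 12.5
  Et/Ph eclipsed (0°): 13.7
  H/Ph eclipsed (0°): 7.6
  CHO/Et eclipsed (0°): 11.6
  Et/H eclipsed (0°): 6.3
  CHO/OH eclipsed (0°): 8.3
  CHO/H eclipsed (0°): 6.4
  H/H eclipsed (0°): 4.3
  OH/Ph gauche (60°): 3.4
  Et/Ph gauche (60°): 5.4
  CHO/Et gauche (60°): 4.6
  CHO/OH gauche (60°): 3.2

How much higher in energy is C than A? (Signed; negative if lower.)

-11.0 kJ/mol

C (staggered): Et–CHO gauche, OH–Ph gauche, OH–CHO gauche; 4.6 + 3.4 + 3.2 = 11.2 kJ/mol.
A (eclipsed): H–Ph eclipsed, Et–H eclipsed, OH–CHO eclipsed; 7.6 + 6.3 + 8.3 = 22.2 kJ/mol.
E(C) − E(A) = 11.2 − 22.2 = -11.0 kJ/mol.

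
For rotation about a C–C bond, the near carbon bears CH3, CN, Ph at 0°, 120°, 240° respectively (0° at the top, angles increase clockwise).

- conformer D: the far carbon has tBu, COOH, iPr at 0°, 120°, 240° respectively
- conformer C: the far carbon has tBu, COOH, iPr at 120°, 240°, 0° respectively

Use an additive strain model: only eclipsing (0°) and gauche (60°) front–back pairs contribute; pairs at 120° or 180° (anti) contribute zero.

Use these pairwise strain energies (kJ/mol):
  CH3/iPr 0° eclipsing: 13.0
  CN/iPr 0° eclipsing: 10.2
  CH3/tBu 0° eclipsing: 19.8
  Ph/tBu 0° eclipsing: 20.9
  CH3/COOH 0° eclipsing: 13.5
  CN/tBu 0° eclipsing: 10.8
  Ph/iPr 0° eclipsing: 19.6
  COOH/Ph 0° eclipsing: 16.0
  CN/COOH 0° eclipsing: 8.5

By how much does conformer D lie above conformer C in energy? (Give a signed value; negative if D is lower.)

+8.1 kJ/mol

D (eclipsed): CH3–tBu eclipsed, CN–COOH eclipsed, Ph–iPr eclipsed; 19.8 + 8.5 + 19.6 = 47.9 kJ/mol.
C (eclipsed): CH3–iPr eclipsed, CN–tBu eclipsed, Ph–COOH eclipsed; 13.0 + 10.8 + 16.0 = 39.8 kJ/mol.
E(D) − E(C) = 47.9 − 39.8 = +8.1 kJ/mol.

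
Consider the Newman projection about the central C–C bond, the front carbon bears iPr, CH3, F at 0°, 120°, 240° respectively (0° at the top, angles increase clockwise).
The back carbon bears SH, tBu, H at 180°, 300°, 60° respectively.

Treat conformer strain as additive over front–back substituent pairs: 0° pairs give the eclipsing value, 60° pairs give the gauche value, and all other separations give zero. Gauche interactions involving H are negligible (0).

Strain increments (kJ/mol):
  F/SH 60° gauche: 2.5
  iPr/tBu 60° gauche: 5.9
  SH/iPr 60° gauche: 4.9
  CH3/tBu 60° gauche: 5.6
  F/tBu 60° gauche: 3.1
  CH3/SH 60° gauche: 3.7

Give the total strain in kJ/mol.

This conformer (staggered): iPr(0°)/tBu(300°) gauche 5.9; CH3(120°)/SH(180°) gauche 3.7; F(240°)/SH(180°) gauche 2.5; F(240°)/tBu(300°) gauche 3.1 → 15.2 kJ/mol.

15.2 kJ/mol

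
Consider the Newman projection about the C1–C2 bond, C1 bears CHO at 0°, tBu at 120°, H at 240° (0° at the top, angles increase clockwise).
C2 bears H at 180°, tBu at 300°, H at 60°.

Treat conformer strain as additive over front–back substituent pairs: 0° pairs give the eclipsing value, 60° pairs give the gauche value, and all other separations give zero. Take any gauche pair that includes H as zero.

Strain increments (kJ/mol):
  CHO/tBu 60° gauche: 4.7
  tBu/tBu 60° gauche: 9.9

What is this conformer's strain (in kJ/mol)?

4.7 kJ/mol

This conformer (staggered): CHO(0°)/tBu(300°) gauche 4.7 → 4.7 kJ/mol.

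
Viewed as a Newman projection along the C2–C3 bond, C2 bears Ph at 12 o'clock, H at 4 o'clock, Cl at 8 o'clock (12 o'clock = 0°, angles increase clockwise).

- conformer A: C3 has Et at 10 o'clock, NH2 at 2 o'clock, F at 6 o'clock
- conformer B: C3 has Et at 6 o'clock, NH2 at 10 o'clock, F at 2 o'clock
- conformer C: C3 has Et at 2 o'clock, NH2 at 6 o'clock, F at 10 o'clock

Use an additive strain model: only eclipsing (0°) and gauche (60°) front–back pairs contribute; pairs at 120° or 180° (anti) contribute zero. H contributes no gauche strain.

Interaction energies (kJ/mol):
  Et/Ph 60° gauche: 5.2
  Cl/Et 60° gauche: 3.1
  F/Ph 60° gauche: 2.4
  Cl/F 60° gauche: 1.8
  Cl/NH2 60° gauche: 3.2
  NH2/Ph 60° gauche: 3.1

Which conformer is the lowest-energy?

A (staggered): Ph–Et gauche, Ph–NH2 gauche, Cl–Et gauche, Cl–F gauche; 5.2 + 3.1 + 3.1 + 1.8 = 13.2 kJ/mol.
B (staggered): Ph–NH2 gauche, Ph–F gauche, Cl–Et gauche, Cl–NH2 gauche; 3.1 + 2.4 + 3.1 + 3.2 = 11.8 kJ/mol.
C (staggered): Ph–Et gauche, Ph–F gauche, Cl–NH2 gauche, Cl–F gauche; 5.2 + 2.4 + 3.2 + 1.8 = 12.6 kJ/mol.
B has the lowest total (11.8 kJ/mol).

B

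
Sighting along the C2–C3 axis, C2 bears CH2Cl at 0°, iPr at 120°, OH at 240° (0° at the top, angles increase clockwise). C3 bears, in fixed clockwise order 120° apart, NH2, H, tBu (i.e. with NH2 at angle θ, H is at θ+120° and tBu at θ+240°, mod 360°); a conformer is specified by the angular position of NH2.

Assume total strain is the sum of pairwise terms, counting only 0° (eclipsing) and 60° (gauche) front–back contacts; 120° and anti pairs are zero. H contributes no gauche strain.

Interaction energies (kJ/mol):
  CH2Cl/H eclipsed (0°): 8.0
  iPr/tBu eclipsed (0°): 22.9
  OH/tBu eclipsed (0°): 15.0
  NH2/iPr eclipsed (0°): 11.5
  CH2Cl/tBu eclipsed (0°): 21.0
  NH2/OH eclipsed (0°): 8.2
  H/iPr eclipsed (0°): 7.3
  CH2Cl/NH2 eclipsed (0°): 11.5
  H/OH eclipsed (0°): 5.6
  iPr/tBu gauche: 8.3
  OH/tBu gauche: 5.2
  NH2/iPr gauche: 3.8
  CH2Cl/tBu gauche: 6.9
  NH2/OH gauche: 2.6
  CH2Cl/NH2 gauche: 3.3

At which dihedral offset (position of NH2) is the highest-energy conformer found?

NH2 at 0° (eclipsed): CH2Cl–NH2 eclipsed, iPr–H eclipsed, OH–tBu eclipsed; 11.5 + 7.3 + 15.0 = 33.8 kJ/mol.
NH2 at 60° (staggered): CH2Cl–NH2 gauche, CH2Cl–tBu gauche, iPr–NH2 gauche, OH–tBu gauche; 3.3 + 6.9 + 3.8 + 5.2 = 19.2 kJ/mol.
NH2 at 120° (eclipsed): CH2Cl–tBu eclipsed, iPr–NH2 eclipsed, OH–H eclipsed; 21.0 + 11.5 + 5.6 = 38.1 kJ/mol.
NH2 at 180° (staggered): CH2Cl–tBu gauche, iPr–NH2 gauche, iPr–tBu gauche, OH–NH2 gauche; 6.9 + 3.8 + 8.3 + 2.6 = 21.6 kJ/mol.
NH2 at 240° (eclipsed): CH2Cl–H eclipsed, iPr–tBu eclipsed, OH–NH2 eclipsed; 8.0 + 22.9 + 8.2 = 39.1 kJ/mol.
NH2 at 300° (staggered): CH2Cl–NH2 gauche, iPr–tBu gauche, OH–NH2 gauche, OH–tBu gauche; 3.3 + 8.3 + 2.6 + 5.2 = 19.4 kJ/mol.
The maximum (39.1 kJ/mol) occurs with NH2 at 240°.

240°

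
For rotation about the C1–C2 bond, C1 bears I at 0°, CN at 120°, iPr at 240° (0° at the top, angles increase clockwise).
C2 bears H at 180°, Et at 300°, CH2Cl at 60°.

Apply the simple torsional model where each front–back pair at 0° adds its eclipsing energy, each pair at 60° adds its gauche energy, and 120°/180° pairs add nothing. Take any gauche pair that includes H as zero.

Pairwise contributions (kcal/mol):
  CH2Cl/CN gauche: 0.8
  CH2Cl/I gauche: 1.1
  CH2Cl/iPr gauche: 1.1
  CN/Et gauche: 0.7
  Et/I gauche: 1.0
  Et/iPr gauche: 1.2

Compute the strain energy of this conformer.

This conformer (staggered): I(0°)/Et(300°) gauche 1.0; I(0°)/CH2Cl(60°) gauche 1.1; CN(120°)/CH2Cl(60°) gauche 0.8; iPr(240°)/Et(300°) gauche 1.2 → 4.1 kcal/mol.

4.1 kcal/mol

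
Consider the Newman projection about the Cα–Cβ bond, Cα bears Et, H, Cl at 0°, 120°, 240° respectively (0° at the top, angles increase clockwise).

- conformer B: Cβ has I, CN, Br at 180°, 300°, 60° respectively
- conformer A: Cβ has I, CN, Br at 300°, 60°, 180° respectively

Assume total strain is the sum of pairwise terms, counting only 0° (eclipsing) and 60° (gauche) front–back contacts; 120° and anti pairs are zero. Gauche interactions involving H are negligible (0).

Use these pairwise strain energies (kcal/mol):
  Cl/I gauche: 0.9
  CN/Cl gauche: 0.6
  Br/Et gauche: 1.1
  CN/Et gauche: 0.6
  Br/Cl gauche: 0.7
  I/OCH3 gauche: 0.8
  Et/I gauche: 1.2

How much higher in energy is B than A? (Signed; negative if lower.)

B (staggered): Et–CN gauche, Et–Br gauche, Cl–I gauche, Cl–CN gauche; 0.6 + 1.1 + 0.9 + 0.6 = 3.2 kcal/mol.
A (staggered): Et–I gauche, Et–CN gauche, Cl–I gauche, Cl–Br gauche; 1.2 + 0.6 + 0.9 + 0.7 = 3.4 kcal/mol.
E(B) − E(A) = 3.2 − 3.4 = -0.2 kcal/mol.

-0.2 kcal/mol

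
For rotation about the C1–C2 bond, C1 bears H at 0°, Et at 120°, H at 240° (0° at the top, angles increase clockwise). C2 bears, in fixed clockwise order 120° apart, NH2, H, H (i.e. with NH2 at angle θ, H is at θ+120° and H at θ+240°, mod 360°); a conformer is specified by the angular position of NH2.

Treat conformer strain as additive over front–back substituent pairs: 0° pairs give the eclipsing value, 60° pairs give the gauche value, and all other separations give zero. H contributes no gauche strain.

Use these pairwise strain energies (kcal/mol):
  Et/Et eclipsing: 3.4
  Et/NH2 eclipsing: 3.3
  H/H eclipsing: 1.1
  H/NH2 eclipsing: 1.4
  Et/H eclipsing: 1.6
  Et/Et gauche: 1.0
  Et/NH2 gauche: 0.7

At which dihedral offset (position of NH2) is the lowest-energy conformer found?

NH2 at 0° (eclipsed): H–NH2 eclipsed, Et–H eclipsed, H–H eclipsed; 1.4 + 1.6 + 1.1 = 4.1 kcal/mol.
NH2 at 60° (staggered): Et–NH2 gauche; 0.7 = 0.7 kcal/mol.
NH2 at 120° (eclipsed): H–H eclipsed, Et–NH2 eclipsed, H–H eclipsed; 1.1 + 3.3 + 1.1 = 5.5 kcal/mol.
NH2 at 180° (staggered): Et–NH2 gauche; 0.7 = 0.7 kcal/mol.
NH2 at 240° (eclipsed): H–H eclipsed, Et–H eclipsed, H–NH2 eclipsed; 1.1 + 1.6 + 1.4 = 4.1 kcal/mol.
NH2 at 300° (staggered): no non-H gauche contacts → 0.0 kcal/mol.
The minimum (0.0 kcal/mol) occurs with NH2 at 300°.

300°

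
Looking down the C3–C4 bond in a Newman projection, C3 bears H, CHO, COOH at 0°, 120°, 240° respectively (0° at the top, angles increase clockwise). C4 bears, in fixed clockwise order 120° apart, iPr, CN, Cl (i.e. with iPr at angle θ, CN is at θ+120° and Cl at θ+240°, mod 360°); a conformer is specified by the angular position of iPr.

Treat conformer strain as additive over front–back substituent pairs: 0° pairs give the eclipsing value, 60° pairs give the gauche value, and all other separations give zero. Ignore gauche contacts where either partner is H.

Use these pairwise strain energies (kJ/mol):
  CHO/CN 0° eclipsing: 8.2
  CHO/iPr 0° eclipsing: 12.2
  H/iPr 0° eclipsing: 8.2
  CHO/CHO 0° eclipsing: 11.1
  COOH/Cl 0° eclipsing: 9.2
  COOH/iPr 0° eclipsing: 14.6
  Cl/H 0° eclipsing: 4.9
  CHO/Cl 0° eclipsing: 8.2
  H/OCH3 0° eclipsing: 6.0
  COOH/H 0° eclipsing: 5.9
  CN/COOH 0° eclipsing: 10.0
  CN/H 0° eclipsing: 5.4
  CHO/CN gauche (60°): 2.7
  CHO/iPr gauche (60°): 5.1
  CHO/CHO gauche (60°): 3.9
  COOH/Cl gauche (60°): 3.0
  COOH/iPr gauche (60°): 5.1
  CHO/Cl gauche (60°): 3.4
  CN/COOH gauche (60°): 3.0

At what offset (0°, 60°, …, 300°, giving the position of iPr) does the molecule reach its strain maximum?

iPr at 0° (eclipsed): H(0°)/iPr(0°) eclipsed 8.2; CHO(120°)/CN(120°) eclipsed 8.2; COOH(240°)/Cl(240°) eclipsed 9.2 → 25.6 kJ/mol.
iPr at 60° (staggered): CHO(120°)/iPr(60°) gauche 5.1; CHO(120°)/CN(180°) gauche 2.7; COOH(240°)/CN(180°) gauche 3.0; COOH(240°)/Cl(300°) gauche 3.0 → 13.8 kJ/mol.
iPr at 120° (eclipsed): H(0°)/Cl(0°) eclipsed 4.9; CHO(120°)/iPr(120°) eclipsed 12.2; COOH(240°)/CN(240°) eclipsed 10.0 → 27.1 kJ/mol.
iPr at 180° (staggered): CHO(120°)/iPr(180°) gauche 5.1; CHO(120°)/Cl(60°) gauche 3.4; COOH(240°)/iPr(180°) gauche 5.1; COOH(240°)/CN(300°) gauche 3.0 → 16.6 kJ/mol.
iPr at 240° (eclipsed): H(0°)/CN(0°) eclipsed 5.4; CHO(120°)/Cl(120°) eclipsed 8.2; COOH(240°)/iPr(240°) eclipsed 14.6 → 28.2 kJ/mol.
iPr at 300° (staggered): CHO(120°)/CN(60°) gauche 2.7; CHO(120°)/Cl(180°) gauche 3.4; COOH(240°)/iPr(300°) gauche 5.1; COOH(240°)/Cl(180°) gauche 3.0 → 14.2 kJ/mol.
The maximum (28.2 kJ/mol) occurs with iPr at 240°.

240°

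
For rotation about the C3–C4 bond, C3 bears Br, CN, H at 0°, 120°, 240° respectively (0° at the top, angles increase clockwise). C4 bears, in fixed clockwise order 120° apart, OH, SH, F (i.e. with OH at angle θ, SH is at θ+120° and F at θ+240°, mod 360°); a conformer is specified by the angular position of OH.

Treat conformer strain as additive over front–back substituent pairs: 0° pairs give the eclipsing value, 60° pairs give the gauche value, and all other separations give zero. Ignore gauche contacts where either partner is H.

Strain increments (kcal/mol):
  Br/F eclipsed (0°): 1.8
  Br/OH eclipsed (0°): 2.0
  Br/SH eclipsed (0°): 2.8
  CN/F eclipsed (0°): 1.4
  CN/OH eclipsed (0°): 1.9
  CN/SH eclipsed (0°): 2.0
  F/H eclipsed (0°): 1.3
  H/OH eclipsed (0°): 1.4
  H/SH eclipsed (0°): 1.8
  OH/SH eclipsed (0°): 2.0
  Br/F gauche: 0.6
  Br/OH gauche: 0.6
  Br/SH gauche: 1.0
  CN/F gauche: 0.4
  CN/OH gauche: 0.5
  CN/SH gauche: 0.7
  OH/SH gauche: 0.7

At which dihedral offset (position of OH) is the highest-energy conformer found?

OH at 0° (eclipsed): Br(0°)/OH(0°) eclipsed 2.0; CN(120°)/SH(120°) eclipsed 2.0; H(240°)/F(240°) eclipsed 1.3 → 5.3 kcal/mol.
OH at 60° (staggered): Br(0°)/OH(60°) gauche 0.6; Br(0°)/F(300°) gauche 0.6; CN(120°)/OH(60°) gauche 0.5; CN(120°)/SH(180°) gauche 0.7 → 2.4 kcal/mol.
OH at 120° (eclipsed): Br(0°)/F(0°) eclipsed 1.8; CN(120°)/OH(120°) eclipsed 1.9; H(240°)/SH(240°) eclipsed 1.8 → 5.5 kcal/mol.
OH at 180° (staggered): Br(0°)/SH(300°) gauche 1.0; Br(0°)/F(60°) gauche 0.6; CN(120°)/OH(180°) gauche 0.5; CN(120°)/F(60°) gauche 0.4 → 2.5 kcal/mol.
OH at 240° (eclipsed): Br(0°)/SH(0°) eclipsed 2.8; CN(120°)/F(120°) eclipsed 1.4; H(240°)/OH(240°) eclipsed 1.4 → 5.6 kcal/mol.
OH at 300° (staggered): Br(0°)/OH(300°) gauche 0.6; Br(0°)/SH(60°) gauche 1.0; CN(120°)/SH(60°) gauche 0.7; CN(120°)/F(180°) gauche 0.4 → 2.7 kcal/mol.
The maximum (5.6 kcal/mol) occurs with OH at 240°.

240°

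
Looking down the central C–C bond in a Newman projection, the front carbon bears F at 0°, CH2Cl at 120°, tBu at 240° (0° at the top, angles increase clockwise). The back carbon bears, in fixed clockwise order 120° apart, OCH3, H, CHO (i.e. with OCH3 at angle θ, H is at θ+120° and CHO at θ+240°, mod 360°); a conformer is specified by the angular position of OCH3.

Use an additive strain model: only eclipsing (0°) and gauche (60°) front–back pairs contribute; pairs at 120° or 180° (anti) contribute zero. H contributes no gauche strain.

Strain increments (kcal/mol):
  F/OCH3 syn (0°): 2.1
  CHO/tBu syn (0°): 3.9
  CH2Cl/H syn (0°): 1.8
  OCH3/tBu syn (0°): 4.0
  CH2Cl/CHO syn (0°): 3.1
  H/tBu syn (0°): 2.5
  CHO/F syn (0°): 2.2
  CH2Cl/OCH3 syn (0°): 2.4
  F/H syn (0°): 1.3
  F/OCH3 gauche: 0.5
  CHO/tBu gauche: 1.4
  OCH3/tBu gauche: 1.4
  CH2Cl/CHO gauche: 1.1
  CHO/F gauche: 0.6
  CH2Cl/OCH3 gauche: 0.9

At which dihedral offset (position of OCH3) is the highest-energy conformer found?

240°

OCH3 at 0° (eclipsed): F(0°)/OCH3(0°) eclipsed 2.1; CH2Cl(120°)/H(120°) eclipsed 1.8; tBu(240°)/CHO(240°) eclipsed 3.9 → 7.8 kcal/mol.
OCH3 at 60° (staggered): F(0°)/OCH3(60°) gauche 0.5; F(0°)/CHO(300°) gauche 0.6; CH2Cl(120°)/OCH3(60°) gauche 0.9; tBu(240°)/CHO(300°) gauche 1.4 → 3.4 kcal/mol.
OCH3 at 120° (eclipsed): F(0°)/CHO(0°) eclipsed 2.2; CH2Cl(120°)/OCH3(120°) eclipsed 2.4; tBu(240°)/H(240°) eclipsed 2.5 → 7.1 kcal/mol.
OCH3 at 180° (staggered): F(0°)/CHO(60°) gauche 0.6; CH2Cl(120°)/OCH3(180°) gauche 0.9; CH2Cl(120°)/CHO(60°) gauche 1.1; tBu(240°)/OCH3(180°) gauche 1.4 → 4.0 kcal/mol.
OCH3 at 240° (eclipsed): F(0°)/H(0°) eclipsed 1.3; CH2Cl(120°)/CHO(120°) eclipsed 3.1; tBu(240°)/OCH3(240°) eclipsed 4.0 → 8.4 kcal/mol.
OCH3 at 300° (staggered): F(0°)/OCH3(300°) gauche 0.5; CH2Cl(120°)/CHO(180°) gauche 1.1; tBu(240°)/OCH3(300°) gauche 1.4; tBu(240°)/CHO(180°) gauche 1.4 → 4.4 kcal/mol.
The maximum (8.4 kcal/mol) occurs with OCH3 at 240°.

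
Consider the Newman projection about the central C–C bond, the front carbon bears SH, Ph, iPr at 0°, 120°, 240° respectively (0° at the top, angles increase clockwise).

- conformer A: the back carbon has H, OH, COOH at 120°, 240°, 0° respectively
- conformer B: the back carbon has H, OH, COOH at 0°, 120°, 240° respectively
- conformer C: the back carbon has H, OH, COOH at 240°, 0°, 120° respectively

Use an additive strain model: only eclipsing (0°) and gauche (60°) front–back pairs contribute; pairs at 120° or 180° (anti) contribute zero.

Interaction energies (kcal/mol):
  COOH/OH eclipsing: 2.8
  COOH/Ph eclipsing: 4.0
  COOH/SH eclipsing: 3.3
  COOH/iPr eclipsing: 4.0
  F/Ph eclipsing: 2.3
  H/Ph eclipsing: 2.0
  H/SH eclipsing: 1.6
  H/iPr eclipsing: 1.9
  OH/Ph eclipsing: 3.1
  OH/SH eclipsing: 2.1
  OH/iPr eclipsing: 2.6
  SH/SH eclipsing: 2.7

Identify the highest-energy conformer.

B

A (eclipsed): SH–COOH eclipsed, Ph–H eclipsed, iPr–OH eclipsed; 3.3 + 2.0 + 2.6 = 7.9 kcal/mol.
B (eclipsed): SH–H eclipsed, Ph–OH eclipsed, iPr–COOH eclipsed; 1.6 + 3.1 + 4.0 = 8.7 kcal/mol.
C (eclipsed): SH–OH eclipsed, Ph–COOH eclipsed, iPr–H eclipsed; 2.1 + 4.0 + 1.9 = 8.0 kcal/mol.
B has the highest total (8.7 kcal/mol).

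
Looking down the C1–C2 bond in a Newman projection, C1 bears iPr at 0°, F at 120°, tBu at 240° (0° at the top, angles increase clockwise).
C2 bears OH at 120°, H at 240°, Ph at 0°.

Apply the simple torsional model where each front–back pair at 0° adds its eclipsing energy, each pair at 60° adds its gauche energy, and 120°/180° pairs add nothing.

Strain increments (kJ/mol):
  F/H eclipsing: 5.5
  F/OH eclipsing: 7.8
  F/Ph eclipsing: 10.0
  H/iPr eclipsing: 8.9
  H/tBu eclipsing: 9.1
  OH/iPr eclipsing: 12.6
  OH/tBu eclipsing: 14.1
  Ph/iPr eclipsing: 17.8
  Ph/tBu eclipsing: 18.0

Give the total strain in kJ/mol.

This conformer is eclipsed. iPr at 0° is eclipsed with Ph at 0° (17.8); F at 120° is eclipsed with OH at 120° (7.8); tBu at 240° is eclipsed with H at 240° (9.1). Total 34.7 kJ/mol.

34.7 kJ/mol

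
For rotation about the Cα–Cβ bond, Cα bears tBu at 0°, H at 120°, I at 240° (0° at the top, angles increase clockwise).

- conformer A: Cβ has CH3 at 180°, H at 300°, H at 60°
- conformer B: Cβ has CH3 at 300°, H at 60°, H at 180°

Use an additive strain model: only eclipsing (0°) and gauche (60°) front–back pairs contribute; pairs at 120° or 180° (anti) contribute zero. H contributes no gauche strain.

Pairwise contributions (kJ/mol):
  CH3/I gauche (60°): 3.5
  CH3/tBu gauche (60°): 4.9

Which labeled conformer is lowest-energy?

A

A (staggered): I–CH3 gauche; 3.5 = 3.5 kJ/mol.
B (staggered): tBu–CH3 gauche, I–CH3 gauche; 4.9 + 3.5 = 8.4 kJ/mol.
A has the lowest total (3.5 kJ/mol).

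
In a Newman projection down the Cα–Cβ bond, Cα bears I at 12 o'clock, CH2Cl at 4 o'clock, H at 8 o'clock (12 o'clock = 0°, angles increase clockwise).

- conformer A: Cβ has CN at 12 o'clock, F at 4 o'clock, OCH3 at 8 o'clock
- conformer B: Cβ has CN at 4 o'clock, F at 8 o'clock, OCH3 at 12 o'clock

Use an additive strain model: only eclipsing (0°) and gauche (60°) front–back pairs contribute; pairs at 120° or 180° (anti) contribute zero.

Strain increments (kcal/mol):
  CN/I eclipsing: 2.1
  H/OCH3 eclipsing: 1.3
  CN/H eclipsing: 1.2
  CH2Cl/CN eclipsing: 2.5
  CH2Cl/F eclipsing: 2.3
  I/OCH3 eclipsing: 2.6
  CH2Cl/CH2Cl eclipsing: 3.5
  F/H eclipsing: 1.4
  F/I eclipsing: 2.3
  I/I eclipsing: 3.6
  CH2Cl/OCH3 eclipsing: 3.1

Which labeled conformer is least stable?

B

A (eclipsed): I–CN eclipsed, CH2Cl–F eclipsed, H–OCH3 eclipsed; 2.1 + 2.3 + 1.3 = 5.7 kcal/mol.
B (eclipsed): I–OCH3 eclipsed, CH2Cl–CN eclipsed, H–F eclipsed; 2.6 + 2.5 + 1.4 = 6.5 kcal/mol.
B has the highest total (6.5 kcal/mol).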